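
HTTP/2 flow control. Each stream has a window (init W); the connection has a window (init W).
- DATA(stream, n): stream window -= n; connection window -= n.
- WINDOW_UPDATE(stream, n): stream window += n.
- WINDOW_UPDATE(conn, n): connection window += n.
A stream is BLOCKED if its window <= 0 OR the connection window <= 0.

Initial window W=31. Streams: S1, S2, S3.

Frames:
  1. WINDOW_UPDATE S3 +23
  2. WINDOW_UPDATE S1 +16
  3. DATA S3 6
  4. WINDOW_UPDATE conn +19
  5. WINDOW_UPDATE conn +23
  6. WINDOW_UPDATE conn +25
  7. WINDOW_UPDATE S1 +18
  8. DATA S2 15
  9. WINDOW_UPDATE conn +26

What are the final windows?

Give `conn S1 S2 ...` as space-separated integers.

Answer: 103 65 16 48

Derivation:
Op 1: conn=31 S1=31 S2=31 S3=54 blocked=[]
Op 2: conn=31 S1=47 S2=31 S3=54 blocked=[]
Op 3: conn=25 S1=47 S2=31 S3=48 blocked=[]
Op 4: conn=44 S1=47 S2=31 S3=48 blocked=[]
Op 5: conn=67 S1=47 S2=31 S3=48 blocked=[]
Op 6: conn=92 S1=47 S2=31 S3=48 blocked=[]
Op 7: conn=92 S1=65 S2=31 S3=48 blocked=[]
Op 8: conn=77 S1=65 S2=16 S3=48 blocked=[]
Op 9: conn=103 S1=65 S2=16 S3=48 blocked=[]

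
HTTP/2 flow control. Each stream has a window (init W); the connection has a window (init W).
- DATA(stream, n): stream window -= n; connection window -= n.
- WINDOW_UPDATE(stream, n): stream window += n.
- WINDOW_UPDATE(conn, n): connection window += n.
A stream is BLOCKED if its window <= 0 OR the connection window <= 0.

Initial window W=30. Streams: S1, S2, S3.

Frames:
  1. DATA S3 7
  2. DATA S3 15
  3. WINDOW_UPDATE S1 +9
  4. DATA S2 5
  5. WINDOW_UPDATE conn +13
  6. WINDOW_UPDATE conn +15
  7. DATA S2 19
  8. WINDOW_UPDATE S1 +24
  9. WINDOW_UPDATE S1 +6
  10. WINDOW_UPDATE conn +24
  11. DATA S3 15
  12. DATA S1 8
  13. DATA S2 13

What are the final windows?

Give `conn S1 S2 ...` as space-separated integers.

Op 1: conn=23 S1=30 S2=30 S3=23 blocked=[]
Op 2: conn=8 S1=30 S2=30 S3=8 blocked=[]
Op 3: conn=8 S1=39 S2=30 S3=8 blocked=[]
Op 4: conn=3 S1=39 S2=25 S3=8 blocked=[]
Op 5: conn=16 S1=39 S2=25 S3=8 blocked=[]
Op 6: conn=31 S1=39 S2=25 S3=8 blocked=[]
Op 7: conn=12 S1=39 S2=6 S3=8 blocked=[]
Op 8: conn=12 S1=63 S2=6 S3=8 blocked=[]
Op 9: conn=12 S1=69 S2=6 S3=8 blocked=[]
Op 10: conn=36 S1=69 S2=6 S3=8 blocked=[]
Op 11: conn=21 S1=69 S2=6 S3=-7 blocked=[3]
Op 12: conn=13 S1=61 S2=6 S3=-7 blocked=[3]
Op 13: conn=0 S1=61 S2=-7 S3=-7 blocked=[1, 2, 3]

Answer: 0 61 -7 -7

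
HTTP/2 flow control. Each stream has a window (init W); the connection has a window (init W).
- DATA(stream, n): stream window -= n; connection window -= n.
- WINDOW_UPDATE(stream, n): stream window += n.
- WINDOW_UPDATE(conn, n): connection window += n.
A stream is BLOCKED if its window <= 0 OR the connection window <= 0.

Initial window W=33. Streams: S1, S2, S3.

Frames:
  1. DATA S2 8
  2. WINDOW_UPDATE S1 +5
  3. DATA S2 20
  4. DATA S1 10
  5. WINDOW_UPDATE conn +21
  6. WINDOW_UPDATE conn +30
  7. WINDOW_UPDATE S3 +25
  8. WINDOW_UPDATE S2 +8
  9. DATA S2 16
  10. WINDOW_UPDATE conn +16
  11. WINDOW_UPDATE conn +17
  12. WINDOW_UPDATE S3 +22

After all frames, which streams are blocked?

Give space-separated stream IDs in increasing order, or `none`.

Answer: S2

Derivation:
Op 1: conn=25 S1=33 S2=25 S3=33 blocked=[]
Op 2: conn=25 S1=38 S2=25 S3=33 blocked=[]
Op 3: conn=5 S1=38 S2=5 S3=33 blocked=[]
Op 4: conn=-5 S1=28 S2=5 S3=33 blocked=[1, 2, 3]
Op 5: conn=16 S1=28 S2=5 S3=33 blocked=[]
Op 6: conn=46 S1=28 S2=5 S3=33 blocked=[]
Op 7: conn=46 S1=28 S2=5 S3=58 blocked=[]
Op 8: conn=46 S1=28 S2=13 S3=58 blocked=[]
Op 9: conn=30 S1=28 S2=-3 S3=58 blocked=[2]
Op 10: conn=46 S1=28 S2=-3 S3=58 blocked=[2]
Op 11: conn=63 S1=28 S2=-3 S3=58 blocked=[2]
Op 12: conn=63 S1=28 S2=-3 S3=80 blocked=[2]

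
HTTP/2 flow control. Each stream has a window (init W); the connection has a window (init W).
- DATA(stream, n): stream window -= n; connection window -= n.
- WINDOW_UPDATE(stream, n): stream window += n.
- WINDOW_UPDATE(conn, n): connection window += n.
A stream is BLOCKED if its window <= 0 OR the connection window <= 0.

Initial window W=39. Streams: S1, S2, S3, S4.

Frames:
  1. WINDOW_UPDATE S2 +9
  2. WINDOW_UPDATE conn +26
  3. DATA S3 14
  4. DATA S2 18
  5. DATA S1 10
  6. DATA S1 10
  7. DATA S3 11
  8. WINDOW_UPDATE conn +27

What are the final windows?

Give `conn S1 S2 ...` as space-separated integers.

Op 1: conn=39 S1=39 S2=48 S3=39 S4=39 blocked=[]
Op 2: conn=65 S1=39 S2=48 S3=39 S4=39 blocked=[]
Op 3: conn=51 S1=39 S2=48 S3=25 S4=39 blocked=[]
Op 4: conn=33 S1=39 S2=30 S3=25 S4=39 blocked=[]
Op 5: conn=23 S1=29 S2=30 S3=25 S4=39 blocked=[]
Op 6: conn=13 S1=19 S2=30 S3=25 S4=39 blocked=[]
Op 7: conn=2 S1=19 S2=30 S3=14 S4=39 blocked=[]
Op 8: conn=29 S1=19 S2=30 S3=14 S4=39 blocked=[]

Answer: 29 19 30 14 39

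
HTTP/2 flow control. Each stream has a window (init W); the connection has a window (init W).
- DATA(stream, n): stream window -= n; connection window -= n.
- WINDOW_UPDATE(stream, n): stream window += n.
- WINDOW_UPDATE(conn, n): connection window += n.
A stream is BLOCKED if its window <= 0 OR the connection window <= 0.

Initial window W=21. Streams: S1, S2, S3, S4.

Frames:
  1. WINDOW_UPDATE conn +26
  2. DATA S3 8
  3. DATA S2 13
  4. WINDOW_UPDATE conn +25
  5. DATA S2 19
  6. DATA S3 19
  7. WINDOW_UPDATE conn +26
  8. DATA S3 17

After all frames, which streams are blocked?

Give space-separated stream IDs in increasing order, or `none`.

Op 1: conn=47 S1=21 S2=21 S3=21 S4=21 blocked=[]
Op 2: conn=39 S1=21 S2=21 S3=13 S4=21 blocked=[]
Op 3: conn=26 S1=21 S2=8 S3=13 S4=21 blocked=[]
Op 4: conn=51 S1=21 S2=8 S3=13 S4=21 blocked=[]
Op 5: conn=32 S1=21 S2=-11 S3=13 S4=21 blocked=[2]
Op 6: conn=13 S1=21 S2=-11 S3=-6 S4=21 blocked=[2, 3]
Op 7: conn=39 S1=21 S2=-11 S3=-6 S4=21 blocked=[2, 3]
Op 8: conn=22 S1=21 S2=-11 S3=-23 S4=21 blocked=[2, 3]

Answer: S2 S3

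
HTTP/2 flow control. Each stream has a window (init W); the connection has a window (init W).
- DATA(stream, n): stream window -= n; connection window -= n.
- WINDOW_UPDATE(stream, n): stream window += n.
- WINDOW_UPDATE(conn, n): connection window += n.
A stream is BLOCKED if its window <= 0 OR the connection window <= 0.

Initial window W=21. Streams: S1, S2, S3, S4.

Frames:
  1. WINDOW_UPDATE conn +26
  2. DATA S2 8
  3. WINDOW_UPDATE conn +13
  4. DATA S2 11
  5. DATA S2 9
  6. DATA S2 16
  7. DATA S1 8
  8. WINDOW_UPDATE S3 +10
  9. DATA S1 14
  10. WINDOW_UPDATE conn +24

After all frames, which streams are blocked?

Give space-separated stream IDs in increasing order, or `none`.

Answer: S1 S2

Derivation:
Op 1: conn=47 S1=21 S2=21 S3=21 S4=21 blocked=[]
Op 2: conn=39 S1=21 S2=13 S3=21 S4=21 blocked=[]
Op 3: conn=52 S1=21 S2=13 S3=21 S4=21 blocked=[]
Op 4: conn=41 S1=21 S2=2 S3=21 S4=21 blocked=[]
Op 5: conn=32 S1=21 S2=-7 S3=21 S4=21 blocked=[2]
Op 6: conn=16 S1=21 S2=-23 S3=21 S4=21 blocked=[2]
Op 7: conn=8 S1=13 S2=-23 S3=21 S4=21 blocked=[2]
Op 8: conn=8 S1=13 S2=-23 S3=31 S4=21 blocked=[2]
Op 9: conn=-6 S1=-1 S2=-23 S3=31 S4=21 blocked=[1, 2, 3, 4]
Op 10: conn=18 S1=-1 S2=-23 S3=31 S4=21 blocked=[1, 2]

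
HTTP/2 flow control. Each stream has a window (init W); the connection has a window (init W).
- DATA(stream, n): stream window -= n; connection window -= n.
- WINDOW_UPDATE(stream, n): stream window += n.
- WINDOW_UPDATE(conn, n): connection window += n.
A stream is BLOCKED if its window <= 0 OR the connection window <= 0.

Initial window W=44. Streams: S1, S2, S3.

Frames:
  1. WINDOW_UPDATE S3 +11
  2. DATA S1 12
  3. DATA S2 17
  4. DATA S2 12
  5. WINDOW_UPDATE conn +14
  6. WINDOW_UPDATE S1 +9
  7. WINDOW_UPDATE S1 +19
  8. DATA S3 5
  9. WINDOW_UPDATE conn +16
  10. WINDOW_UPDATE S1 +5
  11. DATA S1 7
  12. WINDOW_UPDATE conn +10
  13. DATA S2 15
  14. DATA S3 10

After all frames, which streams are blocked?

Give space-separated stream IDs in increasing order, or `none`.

Op 1: conn=44 S1=44 S2=44 S3=55 blocked=[]
Op 2: conn=32 S1=32 S2=44 S3=55 blocked=[]
Op 3: conn=15 S1=32 S2=27 S3=55 blocked=[]
Op 4: conn=3 S1=32 S2=15 S3=55 blocked=[]
Op 5: conn=17 S1=32 S2=15 S3=55 blocked=[]
Op 6: conn=17 S1=41 S2=15 S3=55 blocked=[]
Op 7: conn=17 S1=60 S2=15 S3=55 blocked=[]
Op 8: conn=12 S1=60 S2=15 S3=50 blocked=[]
Op 9: conn=28 S1=60 S2=15 S3=50 blocked=[]
Op 10: conn=28 S1=65 S2=15 S3=50 blocked=[]
Op 11: conn=21 S1=58 S2=15 S3=50 blocked=[]
Op 12: conn=31 S1=58 S2=15 S3=50 blocked=[]
Op 13: conn=16 S1=58 S2=0 S3=50 blocked=[2]
Op 14: conn=6 S1=58 S2=0 S3=40 blocked=[2]

Answer: S2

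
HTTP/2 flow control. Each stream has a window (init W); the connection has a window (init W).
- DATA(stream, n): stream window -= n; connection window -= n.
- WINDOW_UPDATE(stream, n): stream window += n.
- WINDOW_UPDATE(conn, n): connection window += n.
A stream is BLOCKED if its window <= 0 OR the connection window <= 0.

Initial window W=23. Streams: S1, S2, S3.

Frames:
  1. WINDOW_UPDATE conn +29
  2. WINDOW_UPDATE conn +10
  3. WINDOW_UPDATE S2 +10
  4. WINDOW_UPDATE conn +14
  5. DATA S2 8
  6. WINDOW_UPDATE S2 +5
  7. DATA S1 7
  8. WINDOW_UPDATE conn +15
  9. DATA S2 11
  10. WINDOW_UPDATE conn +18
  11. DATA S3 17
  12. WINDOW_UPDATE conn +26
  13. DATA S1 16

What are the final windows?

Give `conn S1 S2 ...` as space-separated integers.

Op 1: conn=52 S1=23 S2=23 S3=23 blocked=[]
Op 2: conn=62 S1=23 S2=23 S3=23 blocked=[]
Op 3: conn=62 S1=23 S2=33 S3=23 blocked=[]
Op 4: conn=76 S1=23 S2=33 S3=23 blocked=[]
Op 5: conn=68 S1=23 S2=25 S3=23 blocked=[]
Op 6: conn=68 S1=23 S2=30 S3=23 blocked=[]
Op 7: conn=61 S1=16 S2=30 S3=23 blocked=[]
Op 8: conn=76 S1=16 S2=30 S3=23 blocked=[]
Op 9: conn=65 S1=16 S2=19 S3=23 blocked=[]
Op 10: conn=83 S1=16 S2=19 S3=23 blocked=[]
Op 11: conn=66 S1=16 S2=19 S3=6 blocked=[]
Op 12: conn=92 S1=16 S2=19 S3=6 blocked=[]
Op 13: conn=76 S1=0 S2=19 S3=6 blocked=[1]

Answer: 76 0 19 6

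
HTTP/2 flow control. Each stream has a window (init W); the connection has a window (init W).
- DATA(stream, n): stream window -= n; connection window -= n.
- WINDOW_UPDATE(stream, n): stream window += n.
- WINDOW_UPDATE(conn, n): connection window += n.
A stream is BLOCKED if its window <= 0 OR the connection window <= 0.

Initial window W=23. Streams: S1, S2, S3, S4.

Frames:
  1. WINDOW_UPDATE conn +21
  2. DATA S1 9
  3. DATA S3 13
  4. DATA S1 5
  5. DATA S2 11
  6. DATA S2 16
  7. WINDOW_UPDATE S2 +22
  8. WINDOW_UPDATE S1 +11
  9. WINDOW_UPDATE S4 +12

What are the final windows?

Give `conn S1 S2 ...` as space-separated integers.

Answer: -10 20 18 10 35

Derivation:
Op 1: conn=44 S1=23 S2=23 S3=23 S4=23 blocked=[]
Op 2: conn=35 S1=14 S2=23 S3=23 S4=23 blocked=[]
Op 3: conn=22 S1=14 S2=23 S3=10 S4=23 blocked=[]
Op 4: conn=17 S1=9 S2=23 S3=10 S4=23 blocked=[]
Op 5: conn=6 S1=9 S2=12 S3=10 S4=23 blocked=[]
Op 6: conn=-10 S1=9 S2=-4 S3=10 S4=23 blocked=[1, 2, 3, 4]
Op 7: conn=-10 S1=9 S2=18 S3=10 S4=23 blocked=[1, 2, 3, 4]
Op 8: conn=-10 S1=20 S2=18 S3=10 S4=23 blocked=[1, 2, 3, 4]
Op 9: conn=-10 S1=20 S2=18 S3=10 S4=35 blocked=[1, 2, 3, 4]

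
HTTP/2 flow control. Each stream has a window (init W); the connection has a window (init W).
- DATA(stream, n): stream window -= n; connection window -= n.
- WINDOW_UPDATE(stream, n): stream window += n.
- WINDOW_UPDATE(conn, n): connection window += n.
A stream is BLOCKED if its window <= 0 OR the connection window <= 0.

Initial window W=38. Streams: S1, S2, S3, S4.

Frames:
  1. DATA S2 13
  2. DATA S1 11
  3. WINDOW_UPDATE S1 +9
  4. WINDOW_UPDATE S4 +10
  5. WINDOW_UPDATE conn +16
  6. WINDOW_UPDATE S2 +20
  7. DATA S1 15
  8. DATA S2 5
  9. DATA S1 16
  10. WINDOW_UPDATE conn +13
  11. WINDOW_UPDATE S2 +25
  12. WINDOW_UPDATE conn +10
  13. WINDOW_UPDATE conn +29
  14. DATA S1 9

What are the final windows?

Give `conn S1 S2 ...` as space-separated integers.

Answer: 37 -4 65 38 48

Derivation:
Op 1: conn=25 S1=38 S2=25 S3=38 S4=38 blocked=[]
Op 2: conn=14 S1=27 S2=25 S3=38 S4=38 blocked=[]
Op 3: conn=14 S1=36 S2=25 S3=38 S4=38 blocked=[]
Op 4: conn=14 S1=36 S2=25 S3=38 S4=48 blocked=[]
Op 5: conn=30 S1=36 S2=25 S3=38 S4=48 blocked=[]
Op 6: conn=30 S1=36 S2=45 S3=38 S4=48 blocked=[]
Op 7: conn=15 S1=21 S2=45 S3=38 S4=48 blocked=[]
Op 8: conn=10 S1=21 S2=40 S3=38 S4=48 blocked=[]
Op 9: conn=-6 S1=5 S2=40 S3=38 S4=48 blocked=[1, 2, 3, 4]
Op 10: conn=7 S1=5 S2=40 S3=38 S4=48 blocked=[]
Op 11: conn=7 S1=5 S2=65 S3=38 S4=48 blocked=[]
Op 12: conn=17 S1=5 S2=65 S3=38 S4=48 blocked=[]
Op 13: conn=46 S1=5 S2=65 S3=38 S4=48 blocked=[]
Op 14: conn=37 S1=-4 S2=65 S3=38 S4=48 blocked=[1]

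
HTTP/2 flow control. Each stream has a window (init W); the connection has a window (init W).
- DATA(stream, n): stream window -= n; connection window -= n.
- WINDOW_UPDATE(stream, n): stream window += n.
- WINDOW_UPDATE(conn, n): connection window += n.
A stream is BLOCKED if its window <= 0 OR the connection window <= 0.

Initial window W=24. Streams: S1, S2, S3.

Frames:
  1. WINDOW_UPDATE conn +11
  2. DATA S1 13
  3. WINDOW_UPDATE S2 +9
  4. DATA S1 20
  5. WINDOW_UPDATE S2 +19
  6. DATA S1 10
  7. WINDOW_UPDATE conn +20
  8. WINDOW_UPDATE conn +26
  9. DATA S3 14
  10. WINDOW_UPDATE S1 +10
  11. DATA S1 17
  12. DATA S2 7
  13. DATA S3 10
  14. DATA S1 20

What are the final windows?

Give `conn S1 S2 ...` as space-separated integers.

Answer: -30 -46 45 0

Derivation:
Op 1: conn=35 S1=24 S2=24 S3=24 blocked=[]
Op 2: conn=22 S1=11 S2=24 S3=24 blocked=[]
Op 3: conn=22 S1=11 S2=33 S3=24 blocked=[]
Op 4: conn=2 S1=-9 S2=33 S3=24 blocked=[1]
Op 5: conn=2 S1=-9 S2=52 S3=24 blocked=[1]
Op 6: conn=-8 S1=-19 S2=52 S3=24 blocked=[1, 2, 3]
Op 7: conn=12 S1=-19 S2=52 S3=24 blocked=[1]
Op 8: conn=38 S1=-19 S2=52 S3=24 blocked=[1]
Op 9: conn=24 S1=-19 S2=52 S3=10 blocked=[1]
Op 10: conn=24 S1=-9 S2=52 S3=10 blocked=[1]
Op 11: conn=7 S1=-26 S2=52 S3=10 blocked=[1]
Op 12: conn=0 S1=-26 S2=45 S3=10 blocked=[1, 2, 3]
Op 13: conn=-10 S1=-26 S2=45 S3=0 blocked=[1, 2, 3]
Op 14: conn=-30 S1=-46 S2=45 S3=0 blocked=[1, 2, 3]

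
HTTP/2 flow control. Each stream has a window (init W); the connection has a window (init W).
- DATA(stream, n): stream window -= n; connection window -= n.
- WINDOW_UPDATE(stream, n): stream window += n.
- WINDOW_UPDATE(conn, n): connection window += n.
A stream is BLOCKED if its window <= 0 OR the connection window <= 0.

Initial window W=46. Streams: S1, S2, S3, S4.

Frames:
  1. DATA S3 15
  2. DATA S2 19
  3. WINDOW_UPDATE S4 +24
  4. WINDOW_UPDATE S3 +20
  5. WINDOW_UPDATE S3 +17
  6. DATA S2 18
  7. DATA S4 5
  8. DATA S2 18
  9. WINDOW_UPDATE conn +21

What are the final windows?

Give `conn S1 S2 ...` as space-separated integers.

Answer: -8 46 -9 68 65

Derivation:
Op 1: conn=31 S1=46 S2=46 S3=31 S4=46 blocked=[]
Op 2: conn=12 S1=46 S2=27 S3=31 S4=46 blocked=[]
Op 3: conn=12 S1=46 S2=27 S3=31 S4=70 blocked=[]
Op 4: conn=12 S1=46 S2=27 S3=51 S4=70 blocked=[]
Op 5: conn=12 S1=46 S2=27 S3=68 S4=70 blocked=[]
Op 6: conn=-6 S1=46 S2=9 S3=68 S4=70 blocked=[1, 2, 3, 4]
Op 7: conn=-11 S1=46 S2=9 S3=68 S4=65 blocked=[1, 2, 3, 4]
Op 8: conn=-29 S1=46 S2=-9 S3=68 S4=65 blocked=[1, 2, 3, 4]
Op 9: conn=-8 S1=46 S2=-9 S3=68 S4=65 blocked=[1, 2, 3, 4]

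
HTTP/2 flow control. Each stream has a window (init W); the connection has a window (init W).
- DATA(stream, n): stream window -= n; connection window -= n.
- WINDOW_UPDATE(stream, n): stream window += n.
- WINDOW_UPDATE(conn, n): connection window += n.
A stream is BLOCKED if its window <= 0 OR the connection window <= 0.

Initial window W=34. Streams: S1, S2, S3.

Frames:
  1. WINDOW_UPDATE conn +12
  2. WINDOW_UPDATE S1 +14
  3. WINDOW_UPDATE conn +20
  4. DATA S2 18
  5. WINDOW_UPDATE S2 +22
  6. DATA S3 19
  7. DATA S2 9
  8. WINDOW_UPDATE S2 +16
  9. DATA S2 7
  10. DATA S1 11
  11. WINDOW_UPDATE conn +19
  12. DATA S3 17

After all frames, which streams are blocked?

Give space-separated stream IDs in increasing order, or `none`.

Answer: S3

Derivation:
Op 1: conn=46 S1=34 S2=34 S3=34 blocked=[]
Op 2: conn=46 S1=48 S2=34 S3=34 blocked=[]
Op 3: conn=66 S1=48 S2=34 S3=34 blocked=[]
Op 4: conn=48 S1=48 S2=16 S3=34 blocked=[]
Op 5: conn=48 S1=48 S2=38 S3=34 blocked=[]
Op 6: conn=29 S1=48 S2=38 S3=15 blocked=[]
Op 7: conn=20 S1=48 S2=29 S3=15 blocked=[]
Op 8: conn=20 S1=48 S2=45 S3=15 blocked=[]
Op 9: conn=13 S1=48 S2=38 S3=15 blocked=[]
Op 10: conn=2 S1=37 S2=38 S3=15 blocked=[]
Op 11: conn=21 S1=37 S2=38 S3=15 blocked=[]
Op 12: conn=4 S1=37 S2=38 S3=-2 blocked=[3]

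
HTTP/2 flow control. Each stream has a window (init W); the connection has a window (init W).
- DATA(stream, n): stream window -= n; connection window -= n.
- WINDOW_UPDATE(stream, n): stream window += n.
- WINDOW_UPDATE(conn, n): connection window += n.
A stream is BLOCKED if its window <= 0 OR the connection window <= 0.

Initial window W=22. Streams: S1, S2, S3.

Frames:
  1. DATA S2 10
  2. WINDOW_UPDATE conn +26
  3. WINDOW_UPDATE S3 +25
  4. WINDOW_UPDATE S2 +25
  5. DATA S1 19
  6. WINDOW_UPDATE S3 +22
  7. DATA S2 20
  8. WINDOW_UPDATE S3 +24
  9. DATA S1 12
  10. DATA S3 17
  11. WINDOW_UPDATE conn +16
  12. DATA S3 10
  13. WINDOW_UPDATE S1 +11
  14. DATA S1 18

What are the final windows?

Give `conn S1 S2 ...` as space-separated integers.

Op 1: conn=12 S1=22 S2=12 S3=22 blocked=[]
Op 2: conn=38 S1=22 S2=12 S3=22 blocked=[]
Op 3: conn=38 S1=22 S2=12 S3=47 blocked=[]
Op 4: conn=38 S1=22 S2=37 S3=47 blocked=[]
Op 5: conn=19 S1=3 S2=37 S3=47 blocked=[]
Op 6: conn=19 S1=3 S2=37 S3=69 blocked=[]
Op 7: conn=-1 S1=3 S2=17 S3=69 blocked=[1, 2, 3]
Op 8: conn=-1 S1=3 S2=17 S3=93 blocked=[1, 2, 3]
Op 9: conn=-13 S1=-9 S2=17 S3=93 blocked=[1, 2, 3]
Op 10: conn=-30 S1=-9 S2=17 S3=76 blocked=[1, 2, 3]
Op 11: conn=-14 S1=-9 S2=17 S3=76 blocked=[1, 2, 3]
Op 12: conn=-24 S1=-9 S2=17 S3=66 blocked=[1, 2, 3]
Op 13: conn=-24 S1=2 S2=17 S3=66 blocked=[1, 2, 3]
Op 14: conn=-42 S1=-16 S2=17 S3=66 blocked=[1, 2, 3]

Answer: -42 -16 17 66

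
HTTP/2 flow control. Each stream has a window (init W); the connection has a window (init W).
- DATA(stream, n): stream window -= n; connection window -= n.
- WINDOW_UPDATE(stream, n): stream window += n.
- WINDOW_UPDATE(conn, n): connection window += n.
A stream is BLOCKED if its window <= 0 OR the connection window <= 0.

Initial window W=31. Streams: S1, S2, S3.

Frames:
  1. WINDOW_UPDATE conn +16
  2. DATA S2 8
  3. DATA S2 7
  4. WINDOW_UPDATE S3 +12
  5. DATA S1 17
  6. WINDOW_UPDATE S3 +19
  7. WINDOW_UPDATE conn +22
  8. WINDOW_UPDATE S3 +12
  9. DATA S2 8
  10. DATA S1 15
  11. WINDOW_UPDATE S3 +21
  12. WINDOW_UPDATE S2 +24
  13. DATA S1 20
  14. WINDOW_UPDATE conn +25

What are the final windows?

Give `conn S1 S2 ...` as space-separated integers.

Op 1: conn=47 S1=31 S2=31 S3=31 blocked=[]
Op 2: conn=39 S1=31 S2=23 S3=31 blocked=[]
Op 3: conn=32 S1=31 S2=16 S3=31 blocked=[]
Op 4: conn=32 S1=31 S2=16 S3=43 blocked=[]
Op 5: conn=15 S1=14 S2=16 S3=43 blocked=[]
Op 6: conn=15 S1=14 S2=16 S3=62 blocked=[]
Op 7: conn=37 S1=14 S2=16 S3=62 blocked=[]
Op 8: conn=37 S1=14 S2=16 S3=74 blocked=[]
Op 9: conn=29 S1=14 S2=8 S3=74 blocked=[]
Op 10: conn=14 S1=-1 S2=8 S3=74 blocked=[1]
Op 11: conn=14 S1=-1 S2=8 S3=95 blocked=[1]
Op 12: conn=14 S1=-1 S2=32 S3=95 blocked=[1]
Op 13: conn=-6 S1=-21 S2=32 S3=95 blocked=[1, 2, 3]
Op 14: conn=19 S1=-21 S2=32 S3=95 blocked=[1]

Answer: 19 -21 32 95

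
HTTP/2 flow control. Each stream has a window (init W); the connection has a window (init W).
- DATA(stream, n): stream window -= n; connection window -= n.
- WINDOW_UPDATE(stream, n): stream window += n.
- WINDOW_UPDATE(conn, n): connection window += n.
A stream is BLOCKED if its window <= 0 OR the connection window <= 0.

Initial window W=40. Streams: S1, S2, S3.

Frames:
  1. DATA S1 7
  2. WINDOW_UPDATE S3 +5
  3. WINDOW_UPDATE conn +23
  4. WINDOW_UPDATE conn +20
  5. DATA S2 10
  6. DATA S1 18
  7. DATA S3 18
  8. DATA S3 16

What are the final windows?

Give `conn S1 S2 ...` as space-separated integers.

Answer: 14 15 30 11

Derivation:
Op 1: conn=33 S1=33 S2=40 S3=40 blocked=[]
Op 2: conn=33 S1=33 S2=40 S3=45 blocked=[]
Op 3: conn=56 S1=33 S2=40 S3=45 blocked=[]
Op 4: conn=76 S1=33 S2=40 S3=45 blocked=[]
Op 5: conn=66 S1=33 S2=30 S3=45 blocked=[]
Op 6: conn=48 S1=15 S2=30 S3=45 blocked=[]
Op 7: conn=30 S1=15 S2=30 S3=27 blocked=[]
Op 8: conn=14 S1=15 S2=30 S3=11 blocked=[]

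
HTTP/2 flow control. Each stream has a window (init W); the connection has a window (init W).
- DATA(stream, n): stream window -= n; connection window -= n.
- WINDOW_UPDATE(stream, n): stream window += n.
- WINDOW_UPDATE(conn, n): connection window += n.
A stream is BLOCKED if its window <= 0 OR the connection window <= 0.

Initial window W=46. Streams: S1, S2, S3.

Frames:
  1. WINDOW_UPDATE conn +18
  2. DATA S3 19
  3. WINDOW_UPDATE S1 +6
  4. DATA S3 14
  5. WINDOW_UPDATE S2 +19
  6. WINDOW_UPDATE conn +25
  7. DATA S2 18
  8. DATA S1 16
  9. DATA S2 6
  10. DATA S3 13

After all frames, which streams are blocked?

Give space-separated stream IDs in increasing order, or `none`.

Op 1: conn=64 S1=46 S2=46 S3=46 blocked=[]
Op 2: conn=45 S1=46 S2=46 S3=27 blocked=[]
Op 3: conn=45 S1=52 S2=46 S3=27 blocked=[]
Op 4: conn=31 S1=52 S2=46 S3=13 blocked=[]
Op 5: conn=31 S1=52 S2=65 S3=13 blocked=[]
Op 6: conn=56 S1=52 S2=65 S3=13 blocked=[]
Op 7: conn=38 S1=52 S2=47 S3=13 blocked=[]
Op 8: conn=22 S1=36 S2=47 S3=13 blocked=[]
Op 9: conn=16 S1=36 S2=41 S3=13 blocked=[]
Op 10: conn=3 S1=36 S2=41 S3=0 blocked=[3]

Answer: S3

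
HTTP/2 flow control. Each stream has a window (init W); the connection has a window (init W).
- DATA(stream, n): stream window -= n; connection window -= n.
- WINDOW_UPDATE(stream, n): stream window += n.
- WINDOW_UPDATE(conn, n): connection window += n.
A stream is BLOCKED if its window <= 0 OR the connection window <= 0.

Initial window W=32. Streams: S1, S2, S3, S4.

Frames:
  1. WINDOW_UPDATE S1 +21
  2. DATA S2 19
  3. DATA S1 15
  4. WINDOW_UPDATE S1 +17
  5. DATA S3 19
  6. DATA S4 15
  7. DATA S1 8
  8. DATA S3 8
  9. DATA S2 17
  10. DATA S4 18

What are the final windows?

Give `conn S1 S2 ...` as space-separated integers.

Op 1: conn=32 S1=53 S2=32 S3=32 S4=32 blocked=[]
Op 2: conn=13 S1=53 S2=13 S3=32 S4=32 blocked=[]
Op 3: conn=-2 S1=38 S2=13 S3=32 S4=32 blocked=[1, 2, 3, 4]
Op 4: conn=-2 S1=55 S2=13 S3=32 S4=32 blocked=[1, 2, 3, 4]
Op 5: conn=-21 S1=55 S2=13 S3=13 S4=32 blocked=[1, 2, 3, 4]
Op 6: conn=-36 S1=55 S2=13 S3=13 S4=17 blocked=[1, 2, 3, 4]
Op 7: conn=-44 S1=47 S2=13 S3=13 S4=17 blocked=[1, 2, 3, 4]
Op 8: conn=-52 S1=47 S2=13 S3=5 S4=17 blocked=[1, 2, 3, 4]
Op 9: conn=-69 S1=47 S2=-4 S3=5 S4=17 blocked=[1, 2, 3, 4]
Op 10: conn=-87 S1=47 S2=-4 S3=5 S4=-1 blocked=[1, 2, 3, 4]

Answer: -87 47 -4 5 -1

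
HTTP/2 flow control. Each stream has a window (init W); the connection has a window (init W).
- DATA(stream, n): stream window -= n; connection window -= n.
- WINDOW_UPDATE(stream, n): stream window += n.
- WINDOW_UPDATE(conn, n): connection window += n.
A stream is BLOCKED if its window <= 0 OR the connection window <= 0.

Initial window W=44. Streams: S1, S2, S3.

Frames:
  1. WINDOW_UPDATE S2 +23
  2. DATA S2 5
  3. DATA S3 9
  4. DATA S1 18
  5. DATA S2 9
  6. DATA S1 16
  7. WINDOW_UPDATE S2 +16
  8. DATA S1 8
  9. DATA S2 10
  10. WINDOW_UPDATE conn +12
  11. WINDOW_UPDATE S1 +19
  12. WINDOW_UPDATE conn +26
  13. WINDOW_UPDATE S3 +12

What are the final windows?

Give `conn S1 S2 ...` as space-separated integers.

Answer: 7 21 59 47

Derivation:
Op 1: conn=44 S1=44 S2=67 S3=44 blocked=[]
Op 2: conn=39 S1=44 S2=62 S3=44 blocked=[]
Op 3: conn=30 S1=44 S2=62 S3=35 blocked=[]
Op 4: conn=12 S1=26 S2=62 S3=35 blocked=[]
Op 5: conn=3 S1=26 S2=53 S3=35 blocked=[]
Op 6: conn=-13 S1=10 S2=53 S3=35 blocked=[1, 2, 3]
Op 7: conn=-13 S1=10 S2=69 S3=35 blocked=[1, 2, 3]
Op 8: conn=-21 S1=2 S2=69 S3=35 blocked=[1, 2, 3]
Op 9: conn=-31 S1=2 S2=59 S3=35 blocked=[1, 2, 3]
Op 10: conn=-19 S1=2 S2=59 S3=35 blocked=[1, 2, 3]
Op 11: conn=-19 S1=21 S2=59 S3=35 blocked=[1, 2, 3]
Op 12: conn=7 S1=21 S2=59 S3=35 blocked=[]
Op 13: conn=7 S1=21 S2=59 S3=47 blocked=[]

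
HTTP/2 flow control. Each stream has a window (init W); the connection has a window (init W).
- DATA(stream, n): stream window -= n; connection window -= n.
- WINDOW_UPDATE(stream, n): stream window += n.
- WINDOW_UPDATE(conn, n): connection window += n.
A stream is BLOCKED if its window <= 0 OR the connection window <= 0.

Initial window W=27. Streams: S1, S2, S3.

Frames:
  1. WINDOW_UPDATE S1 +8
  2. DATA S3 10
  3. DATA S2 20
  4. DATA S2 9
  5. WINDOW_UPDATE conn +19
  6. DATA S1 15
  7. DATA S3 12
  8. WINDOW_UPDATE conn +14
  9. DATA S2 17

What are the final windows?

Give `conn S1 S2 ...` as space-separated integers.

Answer: -23 20 -19 5

Derivation:
Op 1: conn=27 S1=35 S2=27 S3=27 blocked=[]
Op 2: conn=17 S1=35 S2=27 S3=17 blocked=[]
Op 3: conn=-3 S1=35 S2=7 S3=17 blocked=[1, 2, 3]
Op 4: conn=-12 S1=35 S2=-2 S3=17 blocked=[1, 2, 3]
Op 5: conn=7 S1=35 S2=-2 S3=17 blocked=[2]
Op 6: conn=-8 S1=20 S2=-2 S3=17 blocked=[1, 2, 3]
Op 7: conn=-20 S1=20 S2=-2 S3=5 blocked=[1, 2, 3]
Op 8: conn=-6 S1=20 S2=-2 S3=5 blocked=[1, 2, 3]
Op 9: conn=-23 S1=20 S2=-19 S3=5 blocked=[1, 2, 3]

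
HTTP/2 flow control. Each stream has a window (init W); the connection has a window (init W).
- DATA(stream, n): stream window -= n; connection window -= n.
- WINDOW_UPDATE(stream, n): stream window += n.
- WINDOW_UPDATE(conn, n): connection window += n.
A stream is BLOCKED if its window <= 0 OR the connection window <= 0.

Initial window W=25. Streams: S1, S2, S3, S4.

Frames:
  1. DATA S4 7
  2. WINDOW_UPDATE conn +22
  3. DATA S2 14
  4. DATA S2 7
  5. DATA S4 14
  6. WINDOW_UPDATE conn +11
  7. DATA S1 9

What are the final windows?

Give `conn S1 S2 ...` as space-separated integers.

Answer: 7 16 4 25 4

Derivation:
Op 1: conn=18 S1=25 S2=25 S3=25 S4=18 blocked=[]
Op 2: conn=40 S1=25 S2=25 S3=25 S4=18 blocked=[]
Op 3: conn=26 S1=25 S2=11 S3=25 S4=18 blocked=[]
Op 4: conn=19 S1=25 S2=4 S3=25 S4=18 blocked=[]
Op 5: conn=5 S1=25 S2=4 S3=25 S4=4 blocked=[]
Op 6: conn=16 S1=25 S2=4 S3=25 S4=4 blocked=[]
Op 7: conn=7 S1=16 S2=4 S3=25 S4=4 blocked=[]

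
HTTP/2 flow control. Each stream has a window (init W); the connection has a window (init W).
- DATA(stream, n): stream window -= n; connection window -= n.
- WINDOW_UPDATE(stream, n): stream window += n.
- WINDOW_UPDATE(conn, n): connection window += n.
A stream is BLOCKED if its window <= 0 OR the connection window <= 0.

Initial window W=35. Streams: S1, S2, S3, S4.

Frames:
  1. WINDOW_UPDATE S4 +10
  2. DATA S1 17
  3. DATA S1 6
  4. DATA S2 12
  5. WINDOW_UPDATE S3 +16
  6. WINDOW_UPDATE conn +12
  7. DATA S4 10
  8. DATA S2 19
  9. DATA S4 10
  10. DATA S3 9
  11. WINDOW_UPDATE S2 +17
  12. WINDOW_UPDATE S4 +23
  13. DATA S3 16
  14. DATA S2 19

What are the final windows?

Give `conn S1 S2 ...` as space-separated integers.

Op 1: conn=35 S1=35 S2=35 S3=35 S4=45 blocked=[]
Op 2: conn=18 S1=18 S2=35 S3=35 S4=45 blocked=[]
Op 3: conn=12 S1=12 S2=35 S3=35 S4=45 blocked=[]
Op 4: conn=0 S1=12 S2=23 S3=35 S4=45 blocked=[1, 2, 3, 4]
Op 5: conn=0 S1=12 S2=23 S3=51 S4=45 blocked=[1, 2, 3, 4]
Op 6: conn=12 S1=12 S2=23 S3=51 S4=45 blocked=[]
Op 7: conn=2 S1=12 S2=23 S3=51 S4=35 blocked=[]
Op 8: conn=-17 S1=12 S2=4 S3=51 S4=35 blocked=[1, 2, 3, 4]
Op 9: conn=-27 S1=12 S2=4 S3=51 S4=25 blocked=[1, 2, 3, 4]
Op 10: conn=-36 S1=12 S2=4 S3=42 S4=25 blocked=[1, 2, 3, 4]
Op 11: conn=-36 S1=12 S2=21 S3=42 S4=25 blocked=[1, 2, 3, 4]
Op 12: conn=-36 S1=12 S2=21 S3=42 S4=48 blocked=[1, 2, 3, 4]
Op 13: conn=-52 S1=12 S2=21 S3=26 S4=48 blocked=[1, 2, 3, 4]
Op 14: conn=-71 S1=12 S2=2 S3=26 S4=48 blocked=[1, 2, 3, 4]

Answer: -71 12 2 26 48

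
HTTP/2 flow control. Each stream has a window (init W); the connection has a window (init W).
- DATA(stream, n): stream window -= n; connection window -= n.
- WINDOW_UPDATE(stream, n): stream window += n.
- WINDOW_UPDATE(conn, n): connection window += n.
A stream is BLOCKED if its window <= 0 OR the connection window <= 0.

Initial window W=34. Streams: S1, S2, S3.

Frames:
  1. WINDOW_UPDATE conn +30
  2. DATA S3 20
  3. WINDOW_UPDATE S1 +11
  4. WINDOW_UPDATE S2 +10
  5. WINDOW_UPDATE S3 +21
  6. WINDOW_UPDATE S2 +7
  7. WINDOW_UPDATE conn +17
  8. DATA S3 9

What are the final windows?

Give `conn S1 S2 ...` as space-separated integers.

Op 1: conn=64 S1=34 S2=34 S3=34 blocked=[]
Op 2: conn=44 S1=34 S2=34 S3=14 blocked=[]
Op 3: conn=44 S1=45 S2=34 S3=14 blocked=[]
Op 4: conn=44 S1=45 S2=44 S3=14 blocked=[]
Op 5: conn=44 S1=45 S2=44 S3=35 blocked=[]
Op 6: conn=44 S1=45 S2=51 S3=35 blocked=[]
Op 7: conn=61 S1=45 S2=51 S3=35 blocked=[]
Op 8: conn=52 S1=45 S2=51 S3=26 blocked=[]

Answer: 52 45 51 26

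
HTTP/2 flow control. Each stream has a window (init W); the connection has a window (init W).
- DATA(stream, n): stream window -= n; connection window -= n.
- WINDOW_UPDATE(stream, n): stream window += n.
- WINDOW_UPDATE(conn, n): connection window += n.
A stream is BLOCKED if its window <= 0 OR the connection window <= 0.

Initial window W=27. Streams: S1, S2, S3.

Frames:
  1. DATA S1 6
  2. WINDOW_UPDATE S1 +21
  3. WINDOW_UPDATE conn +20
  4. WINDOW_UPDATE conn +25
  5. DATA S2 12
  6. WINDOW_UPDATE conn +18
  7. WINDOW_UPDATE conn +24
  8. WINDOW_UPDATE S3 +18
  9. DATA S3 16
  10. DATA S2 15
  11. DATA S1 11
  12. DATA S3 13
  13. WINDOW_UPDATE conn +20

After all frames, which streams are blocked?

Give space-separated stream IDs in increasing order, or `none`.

Answer: S2

Derivation:
Op 1: conn=21 S1=21 S2=27 S3=27 blocked=[]
Op 2: conn=21 S1=42 S2=27 S3=27 blocked=[]
Op 3: conn=41 S1=42 S2=27 S3=27 blocked=[]
Op 4: conn=66 S1=42 S2=27 S3=27 blocked=[]
Op 5: conn=54 S1=42 S2=15 S3=27 blocked=[]
Op 6: conn=72 S1=42 S2=15 S3=27 blocked=[]
Op 7: conn=96 S1=42 S2=15 S3=27 blocked=[]
Op 8: conn=96 S1=42 S2=15 S3=45 blocked=[]
Op 9: conn=80 S1=42 S2=15 S3=29 blocked=[]
Op 10: conn=65 S1=42 S2=0 S3=29 blocked=[2]
Op 11: conn=54 S1=31 S2=0 S3=29 blocked=[2]
Op 12: conn=41 S1=31 S2=0 S3=16 blocked=[2]
Op 13: conn=61 S1=31 S2=0 S3=16 blocked=[2]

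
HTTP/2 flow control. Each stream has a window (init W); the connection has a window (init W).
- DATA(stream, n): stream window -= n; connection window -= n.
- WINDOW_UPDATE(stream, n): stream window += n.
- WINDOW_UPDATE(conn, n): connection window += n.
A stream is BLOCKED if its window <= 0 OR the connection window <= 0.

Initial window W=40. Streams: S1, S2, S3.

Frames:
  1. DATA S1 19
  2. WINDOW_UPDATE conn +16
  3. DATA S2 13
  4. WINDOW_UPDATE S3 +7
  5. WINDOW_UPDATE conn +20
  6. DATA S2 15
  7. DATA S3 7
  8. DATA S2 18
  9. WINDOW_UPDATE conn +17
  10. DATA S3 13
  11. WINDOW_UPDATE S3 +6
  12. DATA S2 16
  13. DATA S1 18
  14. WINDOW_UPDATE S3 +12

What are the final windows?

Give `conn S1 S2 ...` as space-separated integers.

Op 1: conn=21 S1=21 S2=40 S3=40 blocked=[]
Op 2: conn=37 S1=21 S2=40 S3=40 blocked=[]
Op 3: conn=24 S1=21 S2=27 S3=40 blocked=[]
Op 4: conn=24 S1=21 S2=27 S3=47 blocked=[]
Op 5: conn=44 S1=21 S2=27 S3=47 blocked=[]
Op 6: conn=29 S1=21 S2=12 S3=47 blocked=[]
Op 7: conn=22 S1=21 S2=12 S3=40 blocked=[]
Op 8: conn=4 S1=21 S2=-6 S3=40 blocked=[2]
Op 9: conn=21 S1=21 S2=-6 S3=40 blocked=[2]
Op 10: conn=8 S1=21 S2=-6 S3=27 blocked=[2]
Op 11: conn=8 S1=21 S2=-6 S3=33 blocked=[2]
Op 12: conn=-8 S1=21 S2=-22 S3=33 blocked=[1, 2, 3]
Op 13: conn=-26 S1=3 S2=-22 S3=33 blocked=[1, 2, 3]
Op 14: conn=-26 S1=3 S2=-22 S3=45 blocked=[1, 2, 3]

Answer: -26 3 -22 45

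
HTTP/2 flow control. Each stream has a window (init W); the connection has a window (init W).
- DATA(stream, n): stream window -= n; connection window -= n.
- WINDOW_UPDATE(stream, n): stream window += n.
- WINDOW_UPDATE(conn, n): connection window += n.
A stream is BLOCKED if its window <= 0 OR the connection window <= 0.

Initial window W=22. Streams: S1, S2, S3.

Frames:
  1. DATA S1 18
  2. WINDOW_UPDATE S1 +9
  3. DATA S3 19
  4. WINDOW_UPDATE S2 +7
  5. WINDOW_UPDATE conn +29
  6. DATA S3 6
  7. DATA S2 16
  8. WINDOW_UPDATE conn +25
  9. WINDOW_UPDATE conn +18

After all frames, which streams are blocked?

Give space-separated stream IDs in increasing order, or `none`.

Op 1: conn=4 S1=4 S2=22 S3=22 blocked=[]
Op 2: conn=4 S1=13 S2=22 S3=22 blocked=[]
Op 3: conn=-15 S1=13 S2=22 S3=3 blocked=[1, 2, 3]
Op 4: conn=-15 S1=13 S2=29 S3=3 blocked=[1, 2, 3]
Op 5: conn=14 S1=13 S2=29 S3=3 blocked=[]
Op 6: conn=8 S1=13 S2=29 S3=-3 blocked=[3]
Op 7: conn=-8 S1=13 S2=13 S3=-3 blocked=[1, 2, 3]
Op 8: conn=17 S1=13 S2=13 S3=-3 blocked=[3]
Op 9: conn=35 S1=13 S2=13 S3=-3 blocked=[3]

Answer: S3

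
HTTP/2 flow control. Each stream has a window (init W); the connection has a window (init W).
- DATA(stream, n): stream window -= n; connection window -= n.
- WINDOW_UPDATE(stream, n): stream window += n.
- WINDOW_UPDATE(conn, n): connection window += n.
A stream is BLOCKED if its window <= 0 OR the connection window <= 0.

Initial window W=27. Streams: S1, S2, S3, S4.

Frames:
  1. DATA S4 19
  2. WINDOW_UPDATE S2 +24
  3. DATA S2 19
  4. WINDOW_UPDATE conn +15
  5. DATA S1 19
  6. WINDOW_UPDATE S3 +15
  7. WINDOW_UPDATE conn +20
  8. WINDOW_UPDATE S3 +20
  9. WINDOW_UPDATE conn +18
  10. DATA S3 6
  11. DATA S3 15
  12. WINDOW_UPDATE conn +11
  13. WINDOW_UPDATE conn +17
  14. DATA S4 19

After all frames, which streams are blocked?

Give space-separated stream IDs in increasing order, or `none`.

Answer: S4

Derivation:
Op 1: conn=8 S1=27 S2=27 S3=27 S4=8 blocked=[]
Op 2: conn=8 S1=27 S2=51 S3=27 S4=8 blocked=[]
Op 3: conn=-11 S1=27 S2=32 S3=27 S4=8 blocked=[1, 2, 3, 4]
Op 4: conn=4 S1=27 S2=32 S3=27 S4=8 blocked=[]
Op 5: conn=-15 S1=8 S2=32 S3=27 S4=8 blocked=[1, 2, 3, 4]
Op 6: conn=-15 S1=8 S2=32 S3=42 S4=8 blocked=[1, 2, 3, 4]
Op 7: conn=5 S1=8 S2=32 S3=42 S4=8 blocked=[]
Op 8: conn=5 S1=8 S2=32 S3=62 S4=8 blocked=[]
Op 9: conn=23 S1=8 S2=32 S3=62 S4=8 blocked=[]
Op 10: conn=17 S1=8 S2=32 S3=56 S4=8 blocked=[]
Op 11: conn=2 S1=8 S2=32 S3=41 S4=8 blocked=[]
Op 12: conn=13 S1=8 S2=32 S3=41 S4=8 blocked=[]
Op 13: conn=30 S1=8 S2=32 S3=41 S4=8 blocked=[]
Op 14: conn=11 S1=8 S2=32 S3=41 S4=-11 blocked=[4]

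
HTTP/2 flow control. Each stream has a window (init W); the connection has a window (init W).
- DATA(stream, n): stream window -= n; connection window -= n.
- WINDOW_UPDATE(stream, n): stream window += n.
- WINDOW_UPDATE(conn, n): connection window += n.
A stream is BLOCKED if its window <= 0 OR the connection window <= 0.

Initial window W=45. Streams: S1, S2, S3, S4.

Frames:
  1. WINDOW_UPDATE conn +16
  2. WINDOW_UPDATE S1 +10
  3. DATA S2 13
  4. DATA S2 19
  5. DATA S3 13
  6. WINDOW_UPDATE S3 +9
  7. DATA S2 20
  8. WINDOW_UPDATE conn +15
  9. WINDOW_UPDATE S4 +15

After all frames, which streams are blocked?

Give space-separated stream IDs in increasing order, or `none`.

Op 1: conn=61 S1=45 S2=45 S3=45 S4=45 blocked=[]
Op 2: conn=61 S1=55 S2=45 S3=45 S4=45 blocked=[]
Op 3: conn=48 S1=55 S2=32 S3=45 S4=45 blocked=[]
Op 4: conn=29 S1=55 S2=13 S3=45 S4=45 blocked=[]
Op 5: conn=16 S1=55 S2=13 S3=32 S4=45 blocked=[]
Op 6: conn=16 S1=55 S2=13 S3=41 S4=45 blocked=[]
Op 7: conn=-4 S1=55 S2=-7 S3=41 S4=45 blocked=[1, 2, 3, 4]
Op 8: conn=11 S1=55 S2=-7 S3=41 S4=45 blocked=[2]
Op 9: conn=11 S1=55 S2=-7 S3=41 S4=60 blocked=[2]

Answer: S2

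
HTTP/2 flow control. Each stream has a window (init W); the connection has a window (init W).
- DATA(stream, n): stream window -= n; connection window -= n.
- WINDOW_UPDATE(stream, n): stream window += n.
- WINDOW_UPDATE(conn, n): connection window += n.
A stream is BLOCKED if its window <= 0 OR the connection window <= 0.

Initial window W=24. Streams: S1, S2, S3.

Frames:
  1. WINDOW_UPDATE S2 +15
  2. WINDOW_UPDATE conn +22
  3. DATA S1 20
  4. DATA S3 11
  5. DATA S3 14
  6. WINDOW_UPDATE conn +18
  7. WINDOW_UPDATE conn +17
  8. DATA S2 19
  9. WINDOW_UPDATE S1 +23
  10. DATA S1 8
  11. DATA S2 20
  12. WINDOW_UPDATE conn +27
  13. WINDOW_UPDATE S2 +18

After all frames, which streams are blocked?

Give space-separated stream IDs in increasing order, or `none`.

Answer: S3

Derivation:
Op 1: conn=24 S1=24 S2=39 S3=24 blocked=[]
Op 2: conn=46 S1=24 S2=39 S3=24 blocked=[]
Op 3: conn=26 S1=4 S2=39 S3=24 blocked=[]
Op 4: conn=15 S1=4 S2=39 S3=13 blocked=[]
Op 5: conn=1 S1=4 S2=39 S3=-1 blocked=[3]
Op 6: conn=19 S1=4 S2=39 S3=-1 blocked=[3]
Op 7: conn=36 S1=4 S2=39 S3=-1 blocked=[3]
Op 8: conn=17 S1=4 S2=20 S3=-1 blocked=[3]
Op 9: conn=17 S1=27 S2=20 S3=-1 blocked=[3]
Op 10: conn=9 S1=19 S2=20 S3=-1 blocked=[3]
Op 11: conn=-11 S1=19 S2=0 S3=-1 blocked=[1, 2, 3]
Op 12: conn=16 S1=19 S2=0 S3=-1 blocked=[2, 3]
Op 13: conn=16 S1=19 S2=18 S3=-1 blocked=[3]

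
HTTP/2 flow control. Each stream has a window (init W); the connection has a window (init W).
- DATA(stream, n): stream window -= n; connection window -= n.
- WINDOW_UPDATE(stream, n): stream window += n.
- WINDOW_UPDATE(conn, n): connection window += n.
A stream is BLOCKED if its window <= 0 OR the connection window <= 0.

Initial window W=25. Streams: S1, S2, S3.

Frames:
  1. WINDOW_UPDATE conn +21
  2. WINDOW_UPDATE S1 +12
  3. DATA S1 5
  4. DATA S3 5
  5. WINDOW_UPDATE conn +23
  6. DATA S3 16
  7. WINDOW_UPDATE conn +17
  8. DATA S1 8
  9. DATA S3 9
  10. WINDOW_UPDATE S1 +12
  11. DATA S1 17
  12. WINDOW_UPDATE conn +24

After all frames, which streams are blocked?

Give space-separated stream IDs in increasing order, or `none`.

Answer: S3

Derivation:
Op 1: conn=46 S1=25 S2=25 S3=25 blocked=[]
Op 2: conn=46 S1=37 S2=25 S3=25 blocked=[]
Op 3: conn=41 S1=32 S2=25 S3=25 blocked=[]
Op 4: conn=36 S1=32 S2=25 S3=20 blocked=[]
Op 5: conn=59 S1=32 S2=25 S3=20 blocked=[]
Op 6: conn=43 S1=32 S2=25 S3=4 blocked=[]
Op 7: conn=60 S1=32 S2=25 S3=4 blocked=[]
Op 8: conn=52 S1=24 S2=25 S3=4 blocked=[]
Op 9: conn=43 S1=24 S2=25 S3=-5 blocked=[3]
Op 10: conn=43 S1=36 S2=25 S3=-5 blocked=[3]
Op 11: conn=26 S1=19 S2=25 S3=-5 blocked=[3]
Op 12: conn=50 S1=19 S2=25 S3=-5 blocked=[3]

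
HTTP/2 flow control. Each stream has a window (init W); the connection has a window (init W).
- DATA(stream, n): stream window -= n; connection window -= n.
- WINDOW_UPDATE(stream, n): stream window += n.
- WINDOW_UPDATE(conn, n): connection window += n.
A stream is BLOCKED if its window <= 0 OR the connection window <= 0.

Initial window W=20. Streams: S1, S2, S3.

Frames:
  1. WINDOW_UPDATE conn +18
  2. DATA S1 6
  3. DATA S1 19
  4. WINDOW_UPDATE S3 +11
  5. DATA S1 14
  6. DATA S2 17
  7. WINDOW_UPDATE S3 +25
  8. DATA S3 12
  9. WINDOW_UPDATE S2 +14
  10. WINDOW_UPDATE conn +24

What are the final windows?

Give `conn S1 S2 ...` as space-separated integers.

Op 1: conn=38 S1=20 S2=20 S3=20 blocked=[]
Op 2: conn=32 S1=14 S2=20 S3=20 blocked=[]
Op 3: conn=13 S1=-5 S2=20 S3=20 blocked=[1]
Op 4: conn=13 S1=-5 S2=20 S3=31 blocked=[1]
Op 5: conn=-1 S1=-19 S2=20 S3=31 blocked=[1, 2, 3]
Op 6: conn=-18 S1=-19 S2=3 S3=31 blocked=[1, 2, 3]
Op 7: conn=-18 S1=-19 S2=3 S3=56 blocked=[1, 2, 3]
Op 8: conn=-30 S1=-19 S2=3 S3=44 blocked=[1, 2, 3]
Op 9: conn=-30 S1=-19 S2=17 S3=44 blocked=[1, 2, 3]
Op 10: conn=-6 S1=-19 S2=17 S3=44 blocked=[1, 2, 3]

Answer: -6 -19 17 44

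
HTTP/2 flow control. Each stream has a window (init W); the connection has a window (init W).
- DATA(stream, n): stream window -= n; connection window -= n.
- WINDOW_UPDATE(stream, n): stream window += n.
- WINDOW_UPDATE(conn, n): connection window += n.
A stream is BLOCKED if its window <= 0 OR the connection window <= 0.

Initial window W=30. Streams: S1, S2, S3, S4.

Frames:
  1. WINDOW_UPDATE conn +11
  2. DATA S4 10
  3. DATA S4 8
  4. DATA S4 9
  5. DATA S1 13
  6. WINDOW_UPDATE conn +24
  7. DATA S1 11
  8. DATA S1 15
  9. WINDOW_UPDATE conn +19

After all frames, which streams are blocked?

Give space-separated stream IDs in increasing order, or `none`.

Answer: S1

Derivation:
Op 1: conn=41 S1=30 S2=30 S3=30 S4=30 blocked=[]
Op 2: conn=31 S1=30 S2=30 S3=30 S4=20 blocked=[]
Op 3: conn=23 S1=30 S2=30 S3=30 S4=12 blocked=[]
Op 4: conn=14 S1=30 S2=30 S3=30 S4=3 blocked=[]
Op 5: conn=1 S1=17 S2=30 S3=30 S4=3 blocked=[]
Op 6: conn=25 S1=17 S2=30 S3=30 S4=3 blocked=[]
Op 7: conn=14 S1=6 S2=30 S3=30 S4=3 blocked=[]
Op 8: conn=-1 S1=-9 S2=30 S3=30 S4=3 blocked=[1, 2, 3, 4]
Op 9: conn=18 S1=-9 S2=30 S3=30 S4=3 blocked=[1]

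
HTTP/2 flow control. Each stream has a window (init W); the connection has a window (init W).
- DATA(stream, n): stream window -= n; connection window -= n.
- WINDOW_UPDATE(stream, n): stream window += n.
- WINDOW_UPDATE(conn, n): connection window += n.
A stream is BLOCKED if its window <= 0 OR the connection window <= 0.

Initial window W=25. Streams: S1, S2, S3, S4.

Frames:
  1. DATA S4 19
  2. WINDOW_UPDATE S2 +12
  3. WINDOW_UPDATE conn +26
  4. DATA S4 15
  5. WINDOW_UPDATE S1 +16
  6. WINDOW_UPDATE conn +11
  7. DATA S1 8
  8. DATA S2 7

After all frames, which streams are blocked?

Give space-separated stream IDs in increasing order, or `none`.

Answer: S4

Derivation:
Op 1: conn=6 S1=25 S2=25 S3=25 S4=6 blocked=[]
Op 2: conn=6 S1=25 S2=37 S3=25 S4=6 blocked=[]
Op 3: conn=32 S1=25 S2=37 S3=25 S4=6 blocked=[]
Op 4: conn=17 S1=25 S2=37 S3=25 S4=-9 blocked=[4]
Op 5: conn=17 S1=41 S2=37 S3=25 S4=-9 blocked=[4]
Op 6: conn=28 S1=41 S2=37 S3=25 S4=-9 blocked=[4]
Op 7: conn=20 S1=33 S2=37 S3=25 S4=-9 blocked=[4]
Op 8: conn=13 S1=33 S2=30 S3=25 S4=-9 blocked=[4]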